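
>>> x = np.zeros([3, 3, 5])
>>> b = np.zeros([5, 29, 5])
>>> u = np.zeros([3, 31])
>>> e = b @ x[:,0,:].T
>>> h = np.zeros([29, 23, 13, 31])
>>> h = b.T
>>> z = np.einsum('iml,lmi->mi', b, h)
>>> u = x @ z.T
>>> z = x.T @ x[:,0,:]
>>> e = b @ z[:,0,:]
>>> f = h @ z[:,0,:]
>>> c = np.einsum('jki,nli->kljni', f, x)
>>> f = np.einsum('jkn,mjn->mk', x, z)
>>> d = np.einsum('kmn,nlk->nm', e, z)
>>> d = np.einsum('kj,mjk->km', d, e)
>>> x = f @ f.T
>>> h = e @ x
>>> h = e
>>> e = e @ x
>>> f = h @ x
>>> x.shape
(5, 5)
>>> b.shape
(5, 29, 5)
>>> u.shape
(3, 3, 29)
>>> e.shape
(5, 29, 5)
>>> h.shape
(5, 29, 5)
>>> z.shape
(5, 3, 5)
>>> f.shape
(5, 29, 5)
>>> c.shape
(29, 3, 5, 3, 5)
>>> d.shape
(5, 5)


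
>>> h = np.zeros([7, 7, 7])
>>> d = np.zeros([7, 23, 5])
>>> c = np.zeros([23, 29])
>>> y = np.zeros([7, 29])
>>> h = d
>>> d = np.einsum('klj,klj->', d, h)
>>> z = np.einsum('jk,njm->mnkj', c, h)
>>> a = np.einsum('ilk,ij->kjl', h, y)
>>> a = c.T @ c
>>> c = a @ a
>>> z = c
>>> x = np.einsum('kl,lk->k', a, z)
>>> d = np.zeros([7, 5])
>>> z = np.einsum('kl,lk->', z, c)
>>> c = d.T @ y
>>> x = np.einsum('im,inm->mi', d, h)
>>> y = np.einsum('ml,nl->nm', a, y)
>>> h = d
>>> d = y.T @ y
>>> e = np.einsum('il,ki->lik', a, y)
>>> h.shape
(7, 5)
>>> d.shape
(29, 29)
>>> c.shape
(5, 29)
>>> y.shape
(7, 29)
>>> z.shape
()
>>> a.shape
(29, 29)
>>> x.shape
(5, 7)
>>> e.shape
(29, 29, 7)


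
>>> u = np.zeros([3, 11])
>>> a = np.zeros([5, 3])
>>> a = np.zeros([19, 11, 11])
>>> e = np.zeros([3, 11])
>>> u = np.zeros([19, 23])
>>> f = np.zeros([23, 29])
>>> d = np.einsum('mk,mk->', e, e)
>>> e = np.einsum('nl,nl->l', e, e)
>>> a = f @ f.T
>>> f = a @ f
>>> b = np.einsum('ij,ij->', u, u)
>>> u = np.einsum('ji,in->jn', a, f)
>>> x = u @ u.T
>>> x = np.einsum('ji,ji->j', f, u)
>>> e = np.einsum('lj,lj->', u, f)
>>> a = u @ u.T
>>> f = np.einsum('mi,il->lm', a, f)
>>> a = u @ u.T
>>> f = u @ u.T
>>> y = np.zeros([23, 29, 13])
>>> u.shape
(23, 29)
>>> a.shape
(23, 23)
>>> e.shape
()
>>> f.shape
(23, 23)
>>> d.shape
()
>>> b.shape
()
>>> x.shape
(23,)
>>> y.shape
(23, 29, 13)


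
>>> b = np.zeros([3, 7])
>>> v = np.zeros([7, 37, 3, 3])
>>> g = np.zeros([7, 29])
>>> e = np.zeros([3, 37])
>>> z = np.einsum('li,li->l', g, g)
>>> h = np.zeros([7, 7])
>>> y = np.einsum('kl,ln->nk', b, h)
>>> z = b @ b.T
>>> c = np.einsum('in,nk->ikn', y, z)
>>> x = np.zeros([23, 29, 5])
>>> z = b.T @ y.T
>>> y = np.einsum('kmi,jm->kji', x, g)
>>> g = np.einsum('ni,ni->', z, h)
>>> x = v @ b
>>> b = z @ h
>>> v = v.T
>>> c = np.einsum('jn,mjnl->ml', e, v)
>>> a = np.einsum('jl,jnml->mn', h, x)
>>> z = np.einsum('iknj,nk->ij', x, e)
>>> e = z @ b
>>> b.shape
(7, 7)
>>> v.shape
(3, 3, 37, 7)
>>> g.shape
()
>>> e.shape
(7, 7)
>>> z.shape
(7, 7)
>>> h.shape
(7, 7)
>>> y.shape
(23, 7, 5)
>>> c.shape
(3, 7)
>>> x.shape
(7, 37, 3, 7)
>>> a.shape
(3, 37)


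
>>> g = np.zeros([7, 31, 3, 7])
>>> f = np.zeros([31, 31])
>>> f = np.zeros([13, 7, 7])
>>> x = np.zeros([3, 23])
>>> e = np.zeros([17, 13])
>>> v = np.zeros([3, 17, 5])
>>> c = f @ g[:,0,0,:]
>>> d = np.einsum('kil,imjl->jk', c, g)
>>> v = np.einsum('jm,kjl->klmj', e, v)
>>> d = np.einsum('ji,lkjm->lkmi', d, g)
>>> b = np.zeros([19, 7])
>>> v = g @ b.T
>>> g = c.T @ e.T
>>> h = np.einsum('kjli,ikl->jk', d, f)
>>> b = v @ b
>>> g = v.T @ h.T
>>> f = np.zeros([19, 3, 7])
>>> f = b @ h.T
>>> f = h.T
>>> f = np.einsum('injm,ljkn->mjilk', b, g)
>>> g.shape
(19, 3, 31, 31)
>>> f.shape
(7, 3, 7, 19, 31)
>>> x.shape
(3, 23)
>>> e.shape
(17, 13)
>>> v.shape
(7, 31, 3, 19)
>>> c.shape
(13, 7, 7)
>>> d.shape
(7, 31, 7, 13)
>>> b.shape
(7, 31, 3, 7)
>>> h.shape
(31, 7)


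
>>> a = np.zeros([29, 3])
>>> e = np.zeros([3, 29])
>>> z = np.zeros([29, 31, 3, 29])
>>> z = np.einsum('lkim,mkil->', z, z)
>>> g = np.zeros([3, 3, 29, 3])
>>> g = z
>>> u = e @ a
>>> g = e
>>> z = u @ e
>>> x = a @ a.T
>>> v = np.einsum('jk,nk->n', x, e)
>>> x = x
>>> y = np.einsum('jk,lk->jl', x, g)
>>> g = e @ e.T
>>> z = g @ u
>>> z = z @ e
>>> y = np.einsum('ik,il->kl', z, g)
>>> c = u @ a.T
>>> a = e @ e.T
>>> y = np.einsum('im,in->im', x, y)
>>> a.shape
(3, 3)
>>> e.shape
(3, 29)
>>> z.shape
(3, 29)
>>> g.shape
(3, 3)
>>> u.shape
(3, 3)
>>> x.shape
(29, 29)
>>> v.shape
(3,)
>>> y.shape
(29, 29)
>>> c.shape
(3, 29)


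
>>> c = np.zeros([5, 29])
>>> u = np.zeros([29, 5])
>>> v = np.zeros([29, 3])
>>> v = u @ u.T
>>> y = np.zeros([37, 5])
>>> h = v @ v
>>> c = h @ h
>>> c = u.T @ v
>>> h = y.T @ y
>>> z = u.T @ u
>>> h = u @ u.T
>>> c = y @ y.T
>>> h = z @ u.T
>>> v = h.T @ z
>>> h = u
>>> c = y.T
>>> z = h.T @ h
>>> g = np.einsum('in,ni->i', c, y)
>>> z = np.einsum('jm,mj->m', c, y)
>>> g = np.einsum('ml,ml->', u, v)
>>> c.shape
(5, 37)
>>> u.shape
(29, 5)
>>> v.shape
(29, 5)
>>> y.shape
(37, 5)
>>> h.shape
(29, 5)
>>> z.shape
(37,)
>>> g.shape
()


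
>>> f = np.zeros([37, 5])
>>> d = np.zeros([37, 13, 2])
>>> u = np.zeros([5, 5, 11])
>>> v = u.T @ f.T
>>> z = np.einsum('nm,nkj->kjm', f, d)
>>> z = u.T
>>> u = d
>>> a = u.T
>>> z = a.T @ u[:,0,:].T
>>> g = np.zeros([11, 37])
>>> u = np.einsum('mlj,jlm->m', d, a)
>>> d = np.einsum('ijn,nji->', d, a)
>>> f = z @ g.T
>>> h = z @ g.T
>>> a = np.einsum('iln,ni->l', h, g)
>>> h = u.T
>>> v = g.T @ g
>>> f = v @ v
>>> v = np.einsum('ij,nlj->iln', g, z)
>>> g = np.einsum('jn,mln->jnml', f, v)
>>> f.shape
(37, 37)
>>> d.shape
()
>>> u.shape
(37,)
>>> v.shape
(11, 13, 37)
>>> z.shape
(37, 13, 37)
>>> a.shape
(13,)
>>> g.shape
(37, 37, 11, 13)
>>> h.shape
(37,)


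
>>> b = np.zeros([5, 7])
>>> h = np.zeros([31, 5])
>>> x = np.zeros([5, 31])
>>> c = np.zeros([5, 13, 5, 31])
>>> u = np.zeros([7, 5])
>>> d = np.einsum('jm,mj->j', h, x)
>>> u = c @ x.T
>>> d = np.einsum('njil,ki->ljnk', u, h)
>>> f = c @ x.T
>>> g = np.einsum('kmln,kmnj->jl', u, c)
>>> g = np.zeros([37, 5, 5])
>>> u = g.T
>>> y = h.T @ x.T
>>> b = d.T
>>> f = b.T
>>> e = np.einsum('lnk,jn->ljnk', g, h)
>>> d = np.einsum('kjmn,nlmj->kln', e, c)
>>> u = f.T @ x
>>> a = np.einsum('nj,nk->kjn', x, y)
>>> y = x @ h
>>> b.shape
(31, 5, 13, 5)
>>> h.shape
(31, 5)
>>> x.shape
(5, 31)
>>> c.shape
(5, 13, 5, 31)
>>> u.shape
(31, 5, 13, 31)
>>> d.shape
(37, 13, 5)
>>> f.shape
(5, 13, 5, 31)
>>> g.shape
(37, 5, 5)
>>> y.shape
(5, 5)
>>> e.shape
(37, 31, 5, 5)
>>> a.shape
(5, 31, 5)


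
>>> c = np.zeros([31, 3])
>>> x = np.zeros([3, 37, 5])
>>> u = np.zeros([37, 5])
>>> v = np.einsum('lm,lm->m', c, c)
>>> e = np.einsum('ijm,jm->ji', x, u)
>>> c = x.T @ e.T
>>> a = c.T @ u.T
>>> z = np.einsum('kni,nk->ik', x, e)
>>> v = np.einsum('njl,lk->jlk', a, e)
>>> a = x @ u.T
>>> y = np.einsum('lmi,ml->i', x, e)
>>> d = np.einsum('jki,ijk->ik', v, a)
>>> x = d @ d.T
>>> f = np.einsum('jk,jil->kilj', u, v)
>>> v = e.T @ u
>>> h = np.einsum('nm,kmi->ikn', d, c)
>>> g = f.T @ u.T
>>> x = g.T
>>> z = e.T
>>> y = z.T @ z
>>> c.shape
(5, 37, 37)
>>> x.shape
(37, 37, 3, 37)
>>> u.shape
(37, 5)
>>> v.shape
(3, 5)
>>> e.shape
(37, 3)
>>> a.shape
(3, 37, 37)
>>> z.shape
(3, 37)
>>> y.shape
(37, 37)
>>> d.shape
(3, 37)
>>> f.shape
(5, 37, 3, 37)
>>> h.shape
(37, 5, 3)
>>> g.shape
(37, 3, 37, 37)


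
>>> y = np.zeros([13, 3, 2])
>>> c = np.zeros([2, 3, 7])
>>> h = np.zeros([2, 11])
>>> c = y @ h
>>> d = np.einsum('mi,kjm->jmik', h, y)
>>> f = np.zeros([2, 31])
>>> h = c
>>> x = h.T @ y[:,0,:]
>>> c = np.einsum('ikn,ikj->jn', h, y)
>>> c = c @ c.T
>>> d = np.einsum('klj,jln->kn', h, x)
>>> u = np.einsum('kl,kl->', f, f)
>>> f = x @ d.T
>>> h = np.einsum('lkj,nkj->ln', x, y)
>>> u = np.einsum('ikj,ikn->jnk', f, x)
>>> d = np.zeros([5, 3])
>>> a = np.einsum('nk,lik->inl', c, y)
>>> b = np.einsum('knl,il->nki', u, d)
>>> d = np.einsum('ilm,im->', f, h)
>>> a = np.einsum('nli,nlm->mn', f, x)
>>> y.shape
(13, 3, 2)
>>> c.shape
(2, 2)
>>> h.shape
(11, 13)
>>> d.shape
()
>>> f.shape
(11, 3, 13)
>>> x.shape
(11, 3, 2)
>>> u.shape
(13, 2, 3)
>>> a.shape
(2, 11)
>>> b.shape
(2, 13, 5)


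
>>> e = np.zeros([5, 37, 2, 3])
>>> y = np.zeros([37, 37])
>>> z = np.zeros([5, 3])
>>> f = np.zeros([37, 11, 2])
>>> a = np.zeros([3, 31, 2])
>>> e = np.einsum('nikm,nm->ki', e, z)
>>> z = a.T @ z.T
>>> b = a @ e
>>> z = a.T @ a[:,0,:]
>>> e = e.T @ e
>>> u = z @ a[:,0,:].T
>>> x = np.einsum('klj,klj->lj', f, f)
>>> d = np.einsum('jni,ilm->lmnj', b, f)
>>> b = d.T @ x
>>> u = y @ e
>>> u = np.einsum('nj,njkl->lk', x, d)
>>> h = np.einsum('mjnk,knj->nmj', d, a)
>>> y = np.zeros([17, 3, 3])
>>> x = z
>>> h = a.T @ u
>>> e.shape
(37, 37)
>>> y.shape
(17, 3, 3)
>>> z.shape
(2, 31, 2)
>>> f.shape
(37, 11, 2)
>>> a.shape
(3, 31, 2)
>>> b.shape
(3, 31, 2, 2)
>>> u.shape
(3, 31)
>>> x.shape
(2, 31, 2)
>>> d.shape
(11, 2, 31, 3)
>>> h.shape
(2, 31, 31)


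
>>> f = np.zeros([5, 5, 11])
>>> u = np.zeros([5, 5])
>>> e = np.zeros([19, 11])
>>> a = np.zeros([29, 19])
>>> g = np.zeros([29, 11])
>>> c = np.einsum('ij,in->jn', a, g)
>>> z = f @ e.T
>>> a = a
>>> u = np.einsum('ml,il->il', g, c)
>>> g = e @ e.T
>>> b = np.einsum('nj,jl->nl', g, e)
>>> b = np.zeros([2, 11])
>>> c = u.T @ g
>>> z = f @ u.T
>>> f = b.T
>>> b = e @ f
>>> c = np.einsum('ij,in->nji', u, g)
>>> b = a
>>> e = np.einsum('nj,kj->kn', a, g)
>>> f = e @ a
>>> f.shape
(19, 19)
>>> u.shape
(19, 11)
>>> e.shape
(19, 29)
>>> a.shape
(29, 19)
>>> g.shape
(19, 19)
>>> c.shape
(19, 11, 19)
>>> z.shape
(5, 5, 19)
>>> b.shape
(29, 19)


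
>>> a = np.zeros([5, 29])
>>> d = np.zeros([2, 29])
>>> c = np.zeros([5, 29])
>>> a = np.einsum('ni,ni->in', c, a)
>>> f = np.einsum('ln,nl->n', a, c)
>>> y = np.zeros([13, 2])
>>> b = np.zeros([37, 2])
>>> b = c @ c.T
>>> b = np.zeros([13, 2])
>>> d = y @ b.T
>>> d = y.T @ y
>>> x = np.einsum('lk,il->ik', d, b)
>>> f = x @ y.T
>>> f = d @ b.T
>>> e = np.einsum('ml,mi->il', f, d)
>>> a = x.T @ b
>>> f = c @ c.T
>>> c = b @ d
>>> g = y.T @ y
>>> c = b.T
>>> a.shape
(2, 2)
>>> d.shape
(2, 2)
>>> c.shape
(2, 13)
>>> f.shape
(5, 5)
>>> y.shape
(13, 2)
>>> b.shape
(13, 2)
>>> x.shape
(13, 2)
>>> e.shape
(2, 13)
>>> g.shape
(2, 2)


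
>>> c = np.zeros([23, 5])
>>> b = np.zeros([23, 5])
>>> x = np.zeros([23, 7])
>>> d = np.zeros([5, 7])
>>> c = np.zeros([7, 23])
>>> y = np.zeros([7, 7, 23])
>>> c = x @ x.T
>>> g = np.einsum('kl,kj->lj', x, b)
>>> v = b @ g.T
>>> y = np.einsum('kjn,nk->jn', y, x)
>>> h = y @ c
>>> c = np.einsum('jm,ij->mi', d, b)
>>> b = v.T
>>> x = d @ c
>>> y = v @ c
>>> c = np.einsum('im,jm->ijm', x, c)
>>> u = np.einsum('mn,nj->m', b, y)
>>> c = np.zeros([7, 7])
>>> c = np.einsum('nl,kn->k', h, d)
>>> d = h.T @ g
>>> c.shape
(5,)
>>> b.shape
(7, 23)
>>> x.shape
(5, 23)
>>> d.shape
(23, 5)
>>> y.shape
(23, 23)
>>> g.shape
(7, 5)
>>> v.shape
(23, 7)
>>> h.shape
(7, 23)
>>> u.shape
(7,)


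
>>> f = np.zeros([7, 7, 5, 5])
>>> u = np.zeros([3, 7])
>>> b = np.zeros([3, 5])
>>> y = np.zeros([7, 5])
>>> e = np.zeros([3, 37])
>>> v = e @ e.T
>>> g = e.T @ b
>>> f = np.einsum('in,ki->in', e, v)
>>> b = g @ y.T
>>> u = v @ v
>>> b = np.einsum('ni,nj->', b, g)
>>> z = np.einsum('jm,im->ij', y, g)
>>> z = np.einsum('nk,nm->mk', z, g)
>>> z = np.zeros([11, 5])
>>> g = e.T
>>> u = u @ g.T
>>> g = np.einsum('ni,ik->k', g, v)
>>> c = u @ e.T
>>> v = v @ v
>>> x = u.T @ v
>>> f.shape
(3, 37)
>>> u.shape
(3, 37)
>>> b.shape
()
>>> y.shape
(7, 5)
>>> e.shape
(3, 37)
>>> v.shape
(3, 3)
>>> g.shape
(3,)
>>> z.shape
(11, 5)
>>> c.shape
(3, 3)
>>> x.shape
(37, 3)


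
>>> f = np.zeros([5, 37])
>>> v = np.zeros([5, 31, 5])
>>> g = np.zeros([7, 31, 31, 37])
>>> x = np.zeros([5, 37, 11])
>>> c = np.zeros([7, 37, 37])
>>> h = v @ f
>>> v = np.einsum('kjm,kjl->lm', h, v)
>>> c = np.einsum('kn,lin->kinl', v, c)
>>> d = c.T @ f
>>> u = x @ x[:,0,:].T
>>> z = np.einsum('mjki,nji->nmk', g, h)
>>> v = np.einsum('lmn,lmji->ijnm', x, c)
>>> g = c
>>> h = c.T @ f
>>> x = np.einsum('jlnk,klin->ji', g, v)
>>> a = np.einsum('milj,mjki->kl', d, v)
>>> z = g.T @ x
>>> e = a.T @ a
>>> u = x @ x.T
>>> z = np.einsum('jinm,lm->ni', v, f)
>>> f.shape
(5, 37)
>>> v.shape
(7, 37, 11, 37)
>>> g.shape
(5, 37, 37, 7)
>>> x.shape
(5, 11)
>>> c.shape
(5, 37, 37, 7)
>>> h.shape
(7, 37, 37, 37)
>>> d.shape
(7, 37, 37, 37)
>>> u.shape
(5, 5)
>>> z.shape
(11, 37)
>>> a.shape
(11, 37)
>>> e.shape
(37, 37)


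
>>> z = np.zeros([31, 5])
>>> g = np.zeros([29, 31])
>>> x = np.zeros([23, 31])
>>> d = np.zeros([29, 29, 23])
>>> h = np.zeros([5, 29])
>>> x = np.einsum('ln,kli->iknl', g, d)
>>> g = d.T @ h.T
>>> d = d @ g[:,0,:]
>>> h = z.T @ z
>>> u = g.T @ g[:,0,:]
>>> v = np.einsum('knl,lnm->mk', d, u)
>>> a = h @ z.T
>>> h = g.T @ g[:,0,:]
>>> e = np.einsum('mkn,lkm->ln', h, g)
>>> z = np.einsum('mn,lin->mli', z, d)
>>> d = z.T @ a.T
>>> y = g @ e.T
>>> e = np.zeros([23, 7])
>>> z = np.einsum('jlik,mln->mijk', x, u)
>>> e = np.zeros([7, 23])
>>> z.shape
(5, 31, 23, 29)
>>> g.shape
(23, 29, 5)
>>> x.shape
(23, 29, 31, 29)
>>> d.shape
(29, 29, 5)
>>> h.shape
(5, 29, 5)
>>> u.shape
(5, 29, 5)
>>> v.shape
(5, 29)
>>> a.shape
(5, 31)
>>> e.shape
(7, 23)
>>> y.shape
(23, 29, 23)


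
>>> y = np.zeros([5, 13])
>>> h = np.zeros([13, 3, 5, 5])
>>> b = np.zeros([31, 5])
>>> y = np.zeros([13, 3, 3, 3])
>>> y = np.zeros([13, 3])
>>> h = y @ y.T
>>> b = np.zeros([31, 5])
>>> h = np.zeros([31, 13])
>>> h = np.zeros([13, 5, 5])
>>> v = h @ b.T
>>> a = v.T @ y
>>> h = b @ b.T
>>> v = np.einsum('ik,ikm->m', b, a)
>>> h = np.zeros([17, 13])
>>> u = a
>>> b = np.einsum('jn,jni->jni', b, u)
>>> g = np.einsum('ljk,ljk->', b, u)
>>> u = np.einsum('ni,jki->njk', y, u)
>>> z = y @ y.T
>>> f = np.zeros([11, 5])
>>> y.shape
(13, 3)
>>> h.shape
(17, 13)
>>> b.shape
(31, 5, 3)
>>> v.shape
(3,)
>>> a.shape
(31, 5, 3)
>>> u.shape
(13, 31, 5)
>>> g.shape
()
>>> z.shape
(13, 13)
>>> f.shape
(11, 5)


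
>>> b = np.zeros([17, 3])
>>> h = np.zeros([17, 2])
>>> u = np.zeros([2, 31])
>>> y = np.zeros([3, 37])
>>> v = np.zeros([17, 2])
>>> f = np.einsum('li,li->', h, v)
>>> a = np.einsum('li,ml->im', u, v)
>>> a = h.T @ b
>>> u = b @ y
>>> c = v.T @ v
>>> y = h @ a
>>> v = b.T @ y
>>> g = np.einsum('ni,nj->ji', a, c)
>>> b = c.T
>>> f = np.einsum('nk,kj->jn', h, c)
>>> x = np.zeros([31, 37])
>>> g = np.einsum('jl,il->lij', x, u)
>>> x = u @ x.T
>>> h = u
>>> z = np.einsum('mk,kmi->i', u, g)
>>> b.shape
(2, 2)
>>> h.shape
(17, 37)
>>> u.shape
(17, 37)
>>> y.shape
(17, 3)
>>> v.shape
(3, 3)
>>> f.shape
(2, 17)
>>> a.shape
(2, 3)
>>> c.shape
(2, 2)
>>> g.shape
(37, 17, 31)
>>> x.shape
(17, 31)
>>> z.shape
(31,)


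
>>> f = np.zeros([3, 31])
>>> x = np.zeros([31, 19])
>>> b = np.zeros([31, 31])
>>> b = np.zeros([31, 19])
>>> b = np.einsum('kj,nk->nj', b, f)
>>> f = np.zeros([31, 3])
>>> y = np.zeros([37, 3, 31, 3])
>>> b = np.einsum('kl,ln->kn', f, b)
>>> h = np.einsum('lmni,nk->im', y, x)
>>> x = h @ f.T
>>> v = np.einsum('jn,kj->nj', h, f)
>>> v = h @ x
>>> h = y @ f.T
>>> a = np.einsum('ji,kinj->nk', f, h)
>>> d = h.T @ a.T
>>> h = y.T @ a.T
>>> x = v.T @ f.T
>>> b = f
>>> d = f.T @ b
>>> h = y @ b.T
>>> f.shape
(31, 3)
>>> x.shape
(31, 31)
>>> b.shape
(31, 3)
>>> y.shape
(37, 3, 31, 3)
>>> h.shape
(37, 3, 31, 31)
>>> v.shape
(3, 31)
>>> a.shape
(31, 37)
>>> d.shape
(3, 3)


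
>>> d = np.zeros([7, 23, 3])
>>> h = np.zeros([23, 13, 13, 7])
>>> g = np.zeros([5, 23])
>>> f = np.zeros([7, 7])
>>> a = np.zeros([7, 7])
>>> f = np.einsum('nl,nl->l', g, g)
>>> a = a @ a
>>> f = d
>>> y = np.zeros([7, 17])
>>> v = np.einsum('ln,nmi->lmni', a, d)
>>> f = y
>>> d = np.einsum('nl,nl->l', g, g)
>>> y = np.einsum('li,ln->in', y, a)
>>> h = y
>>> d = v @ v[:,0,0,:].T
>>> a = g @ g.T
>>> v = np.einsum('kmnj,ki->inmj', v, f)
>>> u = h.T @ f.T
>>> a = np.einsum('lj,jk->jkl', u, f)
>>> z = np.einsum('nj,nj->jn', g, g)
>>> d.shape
(7, 23, 7, 7)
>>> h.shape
(17, 7)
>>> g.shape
(5, 23)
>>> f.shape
(7, 17)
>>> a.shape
(7, 17, 7)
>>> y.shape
(17, 7)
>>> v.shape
(17, 7, 23, 3)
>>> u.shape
(7, 7)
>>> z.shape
(23, 5)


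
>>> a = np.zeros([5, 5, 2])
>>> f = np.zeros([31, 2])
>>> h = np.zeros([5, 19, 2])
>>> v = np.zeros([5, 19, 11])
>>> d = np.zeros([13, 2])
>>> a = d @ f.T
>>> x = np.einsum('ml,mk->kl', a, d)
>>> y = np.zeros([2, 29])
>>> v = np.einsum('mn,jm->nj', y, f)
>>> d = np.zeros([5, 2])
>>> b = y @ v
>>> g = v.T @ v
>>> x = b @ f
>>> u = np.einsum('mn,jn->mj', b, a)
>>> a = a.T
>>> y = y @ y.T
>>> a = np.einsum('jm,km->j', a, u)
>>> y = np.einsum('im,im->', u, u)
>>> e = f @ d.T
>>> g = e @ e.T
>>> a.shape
(31,)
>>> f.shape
(31, 2)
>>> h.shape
(5, 19, 2)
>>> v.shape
(29, 31)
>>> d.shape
(5, 2)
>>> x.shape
(2, 2)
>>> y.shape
()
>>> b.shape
(2, 31)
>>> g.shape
(31, 31)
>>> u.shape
(2, 13)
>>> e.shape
(31, 5)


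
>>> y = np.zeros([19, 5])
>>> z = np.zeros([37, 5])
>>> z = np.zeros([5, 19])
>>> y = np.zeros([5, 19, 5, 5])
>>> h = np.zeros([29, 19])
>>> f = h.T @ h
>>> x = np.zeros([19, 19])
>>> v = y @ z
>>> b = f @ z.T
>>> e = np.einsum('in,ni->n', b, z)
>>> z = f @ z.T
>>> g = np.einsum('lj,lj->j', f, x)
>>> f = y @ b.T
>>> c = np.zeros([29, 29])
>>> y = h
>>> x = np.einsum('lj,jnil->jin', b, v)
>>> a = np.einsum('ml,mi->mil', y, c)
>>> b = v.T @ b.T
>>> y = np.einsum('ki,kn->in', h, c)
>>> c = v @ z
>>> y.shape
(19, 29)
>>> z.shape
(19, 5)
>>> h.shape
(29, 19)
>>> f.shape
(5, 19, 5, 19)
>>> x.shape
(5, 5, 19)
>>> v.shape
(5, 19, 5, 19)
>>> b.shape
(19, 5, 19, 19)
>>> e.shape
(5,)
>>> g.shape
(19,)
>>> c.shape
(5, 19, 5, 5)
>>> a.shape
(29, 29, 19)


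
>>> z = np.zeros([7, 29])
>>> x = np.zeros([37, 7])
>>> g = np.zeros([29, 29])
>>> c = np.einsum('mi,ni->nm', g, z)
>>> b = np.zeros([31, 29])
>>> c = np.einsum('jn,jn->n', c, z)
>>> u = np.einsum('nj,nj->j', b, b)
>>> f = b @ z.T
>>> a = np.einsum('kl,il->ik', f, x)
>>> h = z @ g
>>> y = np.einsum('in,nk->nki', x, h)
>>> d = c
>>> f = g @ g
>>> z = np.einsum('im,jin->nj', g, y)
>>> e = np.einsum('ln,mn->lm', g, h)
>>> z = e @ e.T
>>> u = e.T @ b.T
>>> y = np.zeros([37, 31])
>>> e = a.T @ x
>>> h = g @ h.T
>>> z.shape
(29, 29)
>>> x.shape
(37, 7)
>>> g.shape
(29, 29)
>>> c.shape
(29,)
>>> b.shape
(31, 29)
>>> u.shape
(7, 31)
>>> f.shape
(29, 29)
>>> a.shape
(37, 31)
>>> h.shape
(29, 7)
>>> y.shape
(37, 31)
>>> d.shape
(29,)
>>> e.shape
(31, 7)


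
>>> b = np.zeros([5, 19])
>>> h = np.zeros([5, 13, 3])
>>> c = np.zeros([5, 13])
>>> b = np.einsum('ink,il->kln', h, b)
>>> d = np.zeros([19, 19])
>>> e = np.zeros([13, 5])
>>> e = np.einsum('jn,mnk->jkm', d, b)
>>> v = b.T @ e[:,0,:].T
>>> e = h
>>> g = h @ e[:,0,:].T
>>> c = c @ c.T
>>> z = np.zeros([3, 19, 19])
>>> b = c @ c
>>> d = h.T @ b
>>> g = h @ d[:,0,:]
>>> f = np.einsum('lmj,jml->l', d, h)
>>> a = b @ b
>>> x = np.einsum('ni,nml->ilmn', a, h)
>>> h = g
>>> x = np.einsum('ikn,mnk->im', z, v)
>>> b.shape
(5, 5)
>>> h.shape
(5, 13, 5)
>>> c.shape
(5, 5)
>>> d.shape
(3, 13, 5)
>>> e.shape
(5, 13, 3)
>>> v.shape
(13, 19, 19)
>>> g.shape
(5, 13, 5)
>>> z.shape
(3, 19, 19)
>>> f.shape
(3,)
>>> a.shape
(5, 5)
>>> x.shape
(3, 13)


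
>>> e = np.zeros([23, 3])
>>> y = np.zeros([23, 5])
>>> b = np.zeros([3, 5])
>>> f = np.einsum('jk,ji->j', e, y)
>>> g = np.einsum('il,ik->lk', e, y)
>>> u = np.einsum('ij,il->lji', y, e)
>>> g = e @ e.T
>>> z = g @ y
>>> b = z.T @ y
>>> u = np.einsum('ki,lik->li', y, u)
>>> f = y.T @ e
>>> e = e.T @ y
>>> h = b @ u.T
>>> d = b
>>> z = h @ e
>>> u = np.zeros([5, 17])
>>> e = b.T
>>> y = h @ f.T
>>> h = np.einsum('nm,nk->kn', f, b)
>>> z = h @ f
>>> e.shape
(5, 5)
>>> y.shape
(5, 5)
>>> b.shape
(5, 5)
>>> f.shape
(5, 3)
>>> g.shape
(23, 23)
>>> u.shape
(5, 17)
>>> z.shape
(5, 3)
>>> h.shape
(5, 5)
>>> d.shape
(5, 5)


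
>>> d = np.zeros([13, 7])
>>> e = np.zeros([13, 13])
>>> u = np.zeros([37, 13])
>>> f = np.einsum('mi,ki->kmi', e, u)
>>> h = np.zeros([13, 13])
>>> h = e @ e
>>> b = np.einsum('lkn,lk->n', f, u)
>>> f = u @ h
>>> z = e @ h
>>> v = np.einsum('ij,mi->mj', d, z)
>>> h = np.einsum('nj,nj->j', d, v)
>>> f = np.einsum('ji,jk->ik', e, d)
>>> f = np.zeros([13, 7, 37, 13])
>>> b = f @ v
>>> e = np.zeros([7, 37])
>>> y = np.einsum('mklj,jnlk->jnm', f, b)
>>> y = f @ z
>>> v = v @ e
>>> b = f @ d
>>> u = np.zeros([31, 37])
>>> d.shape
(13, 7)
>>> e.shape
(7, 37)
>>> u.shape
(31, 37)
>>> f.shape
(13, 7, 37, 13)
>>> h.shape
(7,)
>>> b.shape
(13, 7, 37, 7)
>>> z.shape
(13, 13)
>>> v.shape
(13, 37)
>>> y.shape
(13, 7, 37, 13)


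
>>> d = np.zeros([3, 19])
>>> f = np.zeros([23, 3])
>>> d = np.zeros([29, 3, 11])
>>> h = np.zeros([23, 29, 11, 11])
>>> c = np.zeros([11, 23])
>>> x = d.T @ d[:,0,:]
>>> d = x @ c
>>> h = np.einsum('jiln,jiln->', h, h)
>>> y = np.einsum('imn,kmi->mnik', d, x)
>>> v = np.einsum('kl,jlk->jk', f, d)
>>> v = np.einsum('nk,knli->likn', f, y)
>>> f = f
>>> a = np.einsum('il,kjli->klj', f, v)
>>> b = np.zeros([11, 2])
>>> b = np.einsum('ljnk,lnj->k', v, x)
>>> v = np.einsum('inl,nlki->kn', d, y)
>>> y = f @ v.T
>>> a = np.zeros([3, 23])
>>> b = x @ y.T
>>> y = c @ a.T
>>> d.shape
(11, 3, 23)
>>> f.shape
(23, 3)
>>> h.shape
()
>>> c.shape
(11, 23)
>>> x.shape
(11, 3, 11)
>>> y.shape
(11, 3)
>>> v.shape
(11, 3)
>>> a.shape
(3, 23)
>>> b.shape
(11, 3, 23)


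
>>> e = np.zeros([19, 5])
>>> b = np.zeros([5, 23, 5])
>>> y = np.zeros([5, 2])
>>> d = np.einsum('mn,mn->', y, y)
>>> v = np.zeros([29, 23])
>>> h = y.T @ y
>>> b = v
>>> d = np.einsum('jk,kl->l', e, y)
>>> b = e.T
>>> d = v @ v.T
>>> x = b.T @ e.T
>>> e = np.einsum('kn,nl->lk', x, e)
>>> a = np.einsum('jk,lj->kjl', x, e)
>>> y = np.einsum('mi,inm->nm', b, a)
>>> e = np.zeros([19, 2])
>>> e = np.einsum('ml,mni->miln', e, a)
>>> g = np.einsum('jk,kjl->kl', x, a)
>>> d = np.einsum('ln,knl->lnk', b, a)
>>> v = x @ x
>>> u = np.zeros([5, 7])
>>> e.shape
(19, 5, 2, 19)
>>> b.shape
(5, 19)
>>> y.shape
(19, 5)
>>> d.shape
(5, 19, 19)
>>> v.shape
(19, 19)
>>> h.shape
(2, 2)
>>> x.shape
(19, 19)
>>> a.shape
(19, 19, 5)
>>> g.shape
(19, 5)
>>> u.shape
(5, 7)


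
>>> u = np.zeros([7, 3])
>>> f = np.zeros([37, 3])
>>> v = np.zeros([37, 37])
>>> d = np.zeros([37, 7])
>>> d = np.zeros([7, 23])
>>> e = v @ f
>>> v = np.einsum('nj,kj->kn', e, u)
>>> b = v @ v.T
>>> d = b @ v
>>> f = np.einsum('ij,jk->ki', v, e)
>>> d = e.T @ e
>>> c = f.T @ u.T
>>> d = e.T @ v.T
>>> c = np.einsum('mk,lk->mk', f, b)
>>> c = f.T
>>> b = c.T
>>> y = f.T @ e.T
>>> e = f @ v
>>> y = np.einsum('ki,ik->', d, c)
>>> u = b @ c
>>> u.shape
(3, 3)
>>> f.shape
(3, 7)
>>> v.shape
(7, 37)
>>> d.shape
(3, 7)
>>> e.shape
(3, 37)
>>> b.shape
(3, 7)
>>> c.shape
(7, 3)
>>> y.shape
()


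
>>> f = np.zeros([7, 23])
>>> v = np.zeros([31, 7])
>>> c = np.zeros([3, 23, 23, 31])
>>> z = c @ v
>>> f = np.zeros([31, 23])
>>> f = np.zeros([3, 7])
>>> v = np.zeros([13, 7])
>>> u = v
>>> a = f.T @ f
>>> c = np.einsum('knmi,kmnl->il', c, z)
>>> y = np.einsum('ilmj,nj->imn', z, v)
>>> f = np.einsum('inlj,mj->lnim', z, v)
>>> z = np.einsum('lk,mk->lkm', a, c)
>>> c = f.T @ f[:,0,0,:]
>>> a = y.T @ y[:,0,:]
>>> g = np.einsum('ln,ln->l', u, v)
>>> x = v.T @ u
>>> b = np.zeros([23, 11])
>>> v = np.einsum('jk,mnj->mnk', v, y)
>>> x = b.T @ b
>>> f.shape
(23, 23, 3, 13)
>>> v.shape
(3, 23, 7)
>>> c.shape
(13, 3, 23, 13)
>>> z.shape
(7, 7, 31)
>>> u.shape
(13, 7)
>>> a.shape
(13, 23, 13)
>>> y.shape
(3, 23, 13)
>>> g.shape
(13,)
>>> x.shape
(11, 11)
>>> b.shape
(23, 11)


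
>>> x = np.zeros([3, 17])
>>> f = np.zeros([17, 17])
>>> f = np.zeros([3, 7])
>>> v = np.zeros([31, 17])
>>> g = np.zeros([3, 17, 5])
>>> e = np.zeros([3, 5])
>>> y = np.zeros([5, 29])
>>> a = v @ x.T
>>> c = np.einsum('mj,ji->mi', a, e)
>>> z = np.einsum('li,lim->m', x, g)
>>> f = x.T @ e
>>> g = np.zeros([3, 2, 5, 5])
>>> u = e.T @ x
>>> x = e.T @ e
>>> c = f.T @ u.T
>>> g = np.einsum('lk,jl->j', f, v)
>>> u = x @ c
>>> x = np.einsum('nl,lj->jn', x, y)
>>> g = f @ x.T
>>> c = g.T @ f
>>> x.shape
(29, 5)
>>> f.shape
(17, 5)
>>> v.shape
(31, 17)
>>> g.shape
(17, 29)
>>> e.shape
(3, 5)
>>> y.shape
(5, 29)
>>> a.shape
(31, 3)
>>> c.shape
(29, 5)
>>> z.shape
(5,)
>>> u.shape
(5, 5)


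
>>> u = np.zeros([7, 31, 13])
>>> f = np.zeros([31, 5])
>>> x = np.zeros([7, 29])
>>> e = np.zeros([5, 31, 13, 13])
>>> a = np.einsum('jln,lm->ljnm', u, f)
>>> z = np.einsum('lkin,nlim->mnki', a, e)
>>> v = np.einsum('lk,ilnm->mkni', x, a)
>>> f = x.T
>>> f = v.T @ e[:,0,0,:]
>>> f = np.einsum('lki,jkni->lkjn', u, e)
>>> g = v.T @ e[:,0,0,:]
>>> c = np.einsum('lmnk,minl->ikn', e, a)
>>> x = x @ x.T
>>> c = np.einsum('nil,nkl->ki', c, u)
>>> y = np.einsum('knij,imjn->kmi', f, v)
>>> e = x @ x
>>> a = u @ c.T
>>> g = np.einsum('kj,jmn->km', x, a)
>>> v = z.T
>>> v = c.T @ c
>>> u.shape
(7, 31, 13)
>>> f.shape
(7, 31, 5, 13)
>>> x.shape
(7, 7)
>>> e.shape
(7, 7)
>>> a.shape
(7, 31, 31)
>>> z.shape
(13, 5, 7, 13)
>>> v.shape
(13, 13)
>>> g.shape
(7, 31)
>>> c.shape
(31, 13)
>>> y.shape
(7, 29, 5)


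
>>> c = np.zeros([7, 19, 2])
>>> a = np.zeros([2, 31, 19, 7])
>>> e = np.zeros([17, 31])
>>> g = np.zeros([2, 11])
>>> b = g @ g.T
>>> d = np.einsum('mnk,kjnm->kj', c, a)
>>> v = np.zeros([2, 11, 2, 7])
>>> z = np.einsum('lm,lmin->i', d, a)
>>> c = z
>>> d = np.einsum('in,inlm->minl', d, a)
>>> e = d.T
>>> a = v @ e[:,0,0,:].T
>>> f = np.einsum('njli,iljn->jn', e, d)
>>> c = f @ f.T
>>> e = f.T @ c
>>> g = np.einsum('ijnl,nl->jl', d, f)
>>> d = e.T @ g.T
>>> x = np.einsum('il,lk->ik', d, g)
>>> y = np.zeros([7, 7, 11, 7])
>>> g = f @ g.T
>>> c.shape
(31, 31)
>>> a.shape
(2, 11, 2, 19)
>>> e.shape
(19, 31)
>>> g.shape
(31, 2)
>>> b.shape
(2, 2)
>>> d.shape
(31, 2)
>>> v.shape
(2, 11, 2, 7)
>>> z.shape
(19,)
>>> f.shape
(31, 19)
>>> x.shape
(31, 19)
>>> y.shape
(7, 7, 11, 7)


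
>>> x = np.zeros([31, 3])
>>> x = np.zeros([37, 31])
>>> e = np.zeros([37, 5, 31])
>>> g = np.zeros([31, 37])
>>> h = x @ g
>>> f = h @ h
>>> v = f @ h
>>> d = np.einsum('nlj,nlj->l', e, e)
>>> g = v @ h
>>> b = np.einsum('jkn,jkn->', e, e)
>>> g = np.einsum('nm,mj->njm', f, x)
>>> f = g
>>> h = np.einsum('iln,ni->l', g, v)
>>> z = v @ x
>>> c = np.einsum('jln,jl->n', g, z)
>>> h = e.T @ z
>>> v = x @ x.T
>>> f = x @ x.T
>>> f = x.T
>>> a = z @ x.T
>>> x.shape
(37, 31)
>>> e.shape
(37, 5, 31)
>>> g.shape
(37, 31, 37)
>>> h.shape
(31, 5, 31)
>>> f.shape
(31, 37)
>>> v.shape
(37, 37)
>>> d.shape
(5,)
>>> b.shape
()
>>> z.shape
(37, 31)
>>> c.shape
(37,)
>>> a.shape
(37, 37)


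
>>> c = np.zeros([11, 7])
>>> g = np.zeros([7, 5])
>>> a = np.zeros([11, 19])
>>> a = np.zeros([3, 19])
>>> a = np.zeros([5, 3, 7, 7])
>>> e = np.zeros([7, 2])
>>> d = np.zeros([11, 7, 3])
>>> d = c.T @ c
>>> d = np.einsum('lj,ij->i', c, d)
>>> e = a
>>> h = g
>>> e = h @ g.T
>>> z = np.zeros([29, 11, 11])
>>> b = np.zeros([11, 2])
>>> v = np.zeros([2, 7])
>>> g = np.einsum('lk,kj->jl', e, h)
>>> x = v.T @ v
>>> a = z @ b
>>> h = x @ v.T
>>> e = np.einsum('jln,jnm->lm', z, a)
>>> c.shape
(11, 7)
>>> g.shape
(5, 7)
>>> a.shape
(29, 11, 2)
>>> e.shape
(11, 2)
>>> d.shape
(7,)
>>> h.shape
(7, 2)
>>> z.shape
(29, 11, 11)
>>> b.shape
(11, 2)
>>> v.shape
(2, 7)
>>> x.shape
(7, 7)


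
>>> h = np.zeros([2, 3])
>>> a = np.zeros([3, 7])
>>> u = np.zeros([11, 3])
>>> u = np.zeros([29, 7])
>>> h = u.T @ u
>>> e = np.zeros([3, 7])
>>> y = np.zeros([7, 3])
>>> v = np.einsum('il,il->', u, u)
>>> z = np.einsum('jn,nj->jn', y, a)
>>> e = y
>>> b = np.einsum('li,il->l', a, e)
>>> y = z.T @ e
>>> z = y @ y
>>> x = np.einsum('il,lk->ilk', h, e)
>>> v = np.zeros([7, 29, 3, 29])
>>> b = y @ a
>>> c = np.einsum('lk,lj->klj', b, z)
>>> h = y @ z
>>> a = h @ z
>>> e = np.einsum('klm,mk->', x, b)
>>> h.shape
(3, 3)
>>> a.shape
(3, 3)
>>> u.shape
(29, 7)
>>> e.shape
()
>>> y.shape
(3, 3)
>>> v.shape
(7, 29, 3, 29)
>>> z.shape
(3, 3)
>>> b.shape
(3, 7)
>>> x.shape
(7, 7, 3)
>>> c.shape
(7, 3, 3)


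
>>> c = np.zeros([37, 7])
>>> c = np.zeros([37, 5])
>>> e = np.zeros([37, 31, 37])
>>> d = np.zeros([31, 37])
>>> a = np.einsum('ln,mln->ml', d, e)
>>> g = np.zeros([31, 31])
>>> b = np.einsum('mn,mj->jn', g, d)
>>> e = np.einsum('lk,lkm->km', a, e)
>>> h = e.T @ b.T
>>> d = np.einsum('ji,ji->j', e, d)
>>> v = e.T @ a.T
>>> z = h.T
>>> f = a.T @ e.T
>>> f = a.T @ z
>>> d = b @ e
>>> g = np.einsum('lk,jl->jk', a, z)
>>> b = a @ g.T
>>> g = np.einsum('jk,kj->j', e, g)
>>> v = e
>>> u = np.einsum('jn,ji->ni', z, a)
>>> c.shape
(37, 5)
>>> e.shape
(31, 37)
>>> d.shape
(37, 37)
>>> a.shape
(37, 31)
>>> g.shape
(31,)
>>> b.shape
(37, 37)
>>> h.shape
(37, 37)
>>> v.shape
(31, 37)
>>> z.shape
(37, 37)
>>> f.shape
(31, 37)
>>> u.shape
(37, 31)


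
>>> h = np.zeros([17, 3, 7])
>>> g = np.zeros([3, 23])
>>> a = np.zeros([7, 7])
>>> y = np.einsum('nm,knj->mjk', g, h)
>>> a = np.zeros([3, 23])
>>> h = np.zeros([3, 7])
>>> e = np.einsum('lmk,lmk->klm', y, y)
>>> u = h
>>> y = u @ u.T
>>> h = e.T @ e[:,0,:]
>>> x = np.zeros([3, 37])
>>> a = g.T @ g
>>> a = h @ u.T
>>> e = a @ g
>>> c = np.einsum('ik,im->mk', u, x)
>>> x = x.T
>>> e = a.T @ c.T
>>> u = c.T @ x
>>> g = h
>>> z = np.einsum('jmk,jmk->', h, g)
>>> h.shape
(7, 23, 7)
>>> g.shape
(7, 23, 7)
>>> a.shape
(7, 23, 3)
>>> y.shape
(3, 3)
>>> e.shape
(3, 23, 37)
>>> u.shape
(7, 3)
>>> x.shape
(37, 3)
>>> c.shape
(37, 7)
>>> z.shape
()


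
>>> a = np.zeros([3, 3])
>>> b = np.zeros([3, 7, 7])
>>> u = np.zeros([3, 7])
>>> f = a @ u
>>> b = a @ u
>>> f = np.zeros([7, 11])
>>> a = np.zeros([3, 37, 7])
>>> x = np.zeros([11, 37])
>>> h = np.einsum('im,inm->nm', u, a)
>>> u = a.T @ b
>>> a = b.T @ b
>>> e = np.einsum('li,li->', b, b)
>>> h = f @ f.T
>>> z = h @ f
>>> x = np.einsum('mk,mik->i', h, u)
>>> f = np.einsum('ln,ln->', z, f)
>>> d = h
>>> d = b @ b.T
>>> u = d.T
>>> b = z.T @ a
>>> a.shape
(7, 7)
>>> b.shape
(11, 7)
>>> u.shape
(3, 3)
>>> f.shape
()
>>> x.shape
(37,)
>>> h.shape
(7, 7)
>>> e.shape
()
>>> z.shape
(7, 11)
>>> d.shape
(3, 3)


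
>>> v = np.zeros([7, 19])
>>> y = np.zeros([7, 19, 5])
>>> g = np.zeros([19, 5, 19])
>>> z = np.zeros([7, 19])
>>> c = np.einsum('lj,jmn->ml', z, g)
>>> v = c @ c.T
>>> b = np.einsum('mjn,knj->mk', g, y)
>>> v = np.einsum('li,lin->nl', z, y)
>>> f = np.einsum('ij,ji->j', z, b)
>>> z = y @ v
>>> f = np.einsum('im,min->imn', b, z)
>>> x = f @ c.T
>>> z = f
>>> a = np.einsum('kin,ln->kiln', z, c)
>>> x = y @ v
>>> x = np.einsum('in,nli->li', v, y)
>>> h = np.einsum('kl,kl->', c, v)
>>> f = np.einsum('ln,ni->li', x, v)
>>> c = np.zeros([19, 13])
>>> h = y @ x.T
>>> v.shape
(5, 7)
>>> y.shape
(7, 19, 5)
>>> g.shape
(19, 5, 19)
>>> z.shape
(19, 7, 7)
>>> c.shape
(19, 13)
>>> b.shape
(19, 7)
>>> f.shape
(19, 7)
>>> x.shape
(19, 5)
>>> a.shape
(19, 7, 5, 7)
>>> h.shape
(7, 19, 19)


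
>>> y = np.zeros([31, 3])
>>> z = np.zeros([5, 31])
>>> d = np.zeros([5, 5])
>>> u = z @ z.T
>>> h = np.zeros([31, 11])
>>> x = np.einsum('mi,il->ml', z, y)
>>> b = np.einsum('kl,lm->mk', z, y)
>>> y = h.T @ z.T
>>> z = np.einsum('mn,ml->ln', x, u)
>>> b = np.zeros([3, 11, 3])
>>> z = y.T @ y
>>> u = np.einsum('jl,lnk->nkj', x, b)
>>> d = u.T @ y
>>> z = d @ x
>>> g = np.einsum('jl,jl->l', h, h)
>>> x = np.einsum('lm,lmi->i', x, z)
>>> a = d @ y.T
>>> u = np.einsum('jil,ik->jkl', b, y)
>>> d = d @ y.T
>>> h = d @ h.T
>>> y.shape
(11, 5)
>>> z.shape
(5, 3, 3)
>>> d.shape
(5, 3, 11)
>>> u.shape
(3, 5, 3)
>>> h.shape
(5, 3, 31)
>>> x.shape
(3,)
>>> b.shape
(3, 11, 3)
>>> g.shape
(11,)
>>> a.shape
(5, 3, 11)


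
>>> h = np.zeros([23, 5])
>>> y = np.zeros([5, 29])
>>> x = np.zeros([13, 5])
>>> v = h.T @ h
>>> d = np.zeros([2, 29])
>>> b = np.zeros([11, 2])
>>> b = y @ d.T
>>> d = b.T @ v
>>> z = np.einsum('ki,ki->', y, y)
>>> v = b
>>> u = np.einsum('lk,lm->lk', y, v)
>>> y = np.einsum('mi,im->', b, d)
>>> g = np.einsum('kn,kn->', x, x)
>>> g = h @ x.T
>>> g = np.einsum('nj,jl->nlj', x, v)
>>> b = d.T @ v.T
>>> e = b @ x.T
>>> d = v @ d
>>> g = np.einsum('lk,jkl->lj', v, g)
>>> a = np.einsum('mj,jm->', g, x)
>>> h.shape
(23, 5)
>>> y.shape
()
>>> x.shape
(13, 5)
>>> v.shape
(5, 2)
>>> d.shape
(5, 5)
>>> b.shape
(5, 5)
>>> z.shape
()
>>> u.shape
(5, 29)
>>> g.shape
(5, 13)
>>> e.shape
(5, 13)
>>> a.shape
()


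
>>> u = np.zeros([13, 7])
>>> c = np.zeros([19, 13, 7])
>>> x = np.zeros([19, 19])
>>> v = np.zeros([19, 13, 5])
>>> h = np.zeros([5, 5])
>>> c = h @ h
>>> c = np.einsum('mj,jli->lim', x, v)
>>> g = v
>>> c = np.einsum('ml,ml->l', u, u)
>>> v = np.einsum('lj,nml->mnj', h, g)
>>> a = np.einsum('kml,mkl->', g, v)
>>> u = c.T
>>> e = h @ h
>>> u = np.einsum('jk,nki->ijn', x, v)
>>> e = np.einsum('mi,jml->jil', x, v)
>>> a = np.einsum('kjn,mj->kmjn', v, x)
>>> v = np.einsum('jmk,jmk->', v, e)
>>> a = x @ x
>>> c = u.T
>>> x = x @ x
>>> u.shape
(5, 19, 13)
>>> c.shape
(13, 19, 5)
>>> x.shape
(19, 19)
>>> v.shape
()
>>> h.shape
(5, 5)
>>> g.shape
(19, 13, 5)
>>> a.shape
(19, 19)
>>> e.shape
(13, 19, 5)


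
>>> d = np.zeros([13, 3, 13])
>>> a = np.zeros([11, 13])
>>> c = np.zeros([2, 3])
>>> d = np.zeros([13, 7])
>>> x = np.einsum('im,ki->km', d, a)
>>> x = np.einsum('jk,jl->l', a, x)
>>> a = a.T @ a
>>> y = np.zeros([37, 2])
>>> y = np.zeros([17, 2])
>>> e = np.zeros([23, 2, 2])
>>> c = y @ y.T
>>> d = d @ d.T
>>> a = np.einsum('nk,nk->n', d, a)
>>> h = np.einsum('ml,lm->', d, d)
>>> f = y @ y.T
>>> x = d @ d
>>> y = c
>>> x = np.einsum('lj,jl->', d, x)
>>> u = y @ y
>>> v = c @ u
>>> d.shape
(13, 13)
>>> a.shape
(13,)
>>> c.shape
(17, 17)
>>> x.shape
()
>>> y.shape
(17, 17)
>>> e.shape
(23, 2, 2)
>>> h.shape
()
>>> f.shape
(17, 17)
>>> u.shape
(17, 17)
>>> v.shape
(17, 17)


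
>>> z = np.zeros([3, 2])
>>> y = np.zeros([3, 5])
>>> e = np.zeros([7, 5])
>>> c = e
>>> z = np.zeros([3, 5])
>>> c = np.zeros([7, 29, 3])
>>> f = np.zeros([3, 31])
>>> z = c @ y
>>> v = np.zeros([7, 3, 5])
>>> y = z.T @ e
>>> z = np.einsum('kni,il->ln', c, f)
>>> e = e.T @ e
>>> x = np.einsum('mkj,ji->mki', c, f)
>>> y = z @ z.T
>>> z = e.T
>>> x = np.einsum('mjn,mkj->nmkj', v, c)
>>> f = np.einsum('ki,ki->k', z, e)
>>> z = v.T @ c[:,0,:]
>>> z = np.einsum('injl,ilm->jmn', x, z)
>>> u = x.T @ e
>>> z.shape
(29, 3, 7)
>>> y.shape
(31, 31)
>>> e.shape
(5, 5)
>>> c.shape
(7, 29, 3)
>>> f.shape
(5,)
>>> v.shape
(7, 3, 5)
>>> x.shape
(5, 7, 29, 3)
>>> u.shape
(3, 29, 7, 5)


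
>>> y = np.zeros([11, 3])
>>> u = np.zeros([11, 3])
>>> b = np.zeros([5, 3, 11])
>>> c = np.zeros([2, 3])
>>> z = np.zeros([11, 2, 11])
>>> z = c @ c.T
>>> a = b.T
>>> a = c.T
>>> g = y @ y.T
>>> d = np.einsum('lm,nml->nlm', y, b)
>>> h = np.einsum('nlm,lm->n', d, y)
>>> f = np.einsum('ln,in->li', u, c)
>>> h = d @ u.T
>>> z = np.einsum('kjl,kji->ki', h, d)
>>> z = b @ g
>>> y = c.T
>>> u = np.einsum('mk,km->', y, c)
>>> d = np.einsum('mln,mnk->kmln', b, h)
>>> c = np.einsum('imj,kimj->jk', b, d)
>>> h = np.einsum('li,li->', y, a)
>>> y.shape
(3, 2)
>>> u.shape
()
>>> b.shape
(5, 3, 11)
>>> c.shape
(11, 11)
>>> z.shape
(5, 3, 11)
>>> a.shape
(3, 2)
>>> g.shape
(11, 11)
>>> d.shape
(11, 5, 3, 11)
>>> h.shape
()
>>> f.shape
(11, 2)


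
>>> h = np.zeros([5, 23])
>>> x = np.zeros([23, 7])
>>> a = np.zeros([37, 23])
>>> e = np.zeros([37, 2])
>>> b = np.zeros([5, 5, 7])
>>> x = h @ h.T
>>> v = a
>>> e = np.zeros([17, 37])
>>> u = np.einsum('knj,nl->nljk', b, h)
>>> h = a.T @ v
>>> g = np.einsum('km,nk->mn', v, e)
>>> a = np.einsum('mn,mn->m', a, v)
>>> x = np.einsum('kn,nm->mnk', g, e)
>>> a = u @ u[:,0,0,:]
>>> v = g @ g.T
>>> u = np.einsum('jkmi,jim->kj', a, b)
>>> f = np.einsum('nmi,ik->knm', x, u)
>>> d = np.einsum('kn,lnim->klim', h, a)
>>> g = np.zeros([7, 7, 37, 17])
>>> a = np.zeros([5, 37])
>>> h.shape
(23, 23)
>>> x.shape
(37, 17, 23)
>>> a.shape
(5, 37)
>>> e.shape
(17, 37)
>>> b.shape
(5, 5, 7)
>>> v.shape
(23, 23)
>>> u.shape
(23, 5)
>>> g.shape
(7, 7, 37, 17)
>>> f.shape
(5, 37, 17)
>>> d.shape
(23, 5, 7, 5)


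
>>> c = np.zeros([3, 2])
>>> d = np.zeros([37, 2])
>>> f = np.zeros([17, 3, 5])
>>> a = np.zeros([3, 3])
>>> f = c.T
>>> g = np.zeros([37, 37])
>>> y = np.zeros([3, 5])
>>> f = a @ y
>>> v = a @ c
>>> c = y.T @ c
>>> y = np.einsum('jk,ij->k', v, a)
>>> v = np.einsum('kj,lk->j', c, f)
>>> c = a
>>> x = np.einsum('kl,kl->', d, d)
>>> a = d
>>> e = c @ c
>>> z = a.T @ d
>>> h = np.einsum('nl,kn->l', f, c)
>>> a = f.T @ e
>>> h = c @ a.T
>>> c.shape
(3, 3)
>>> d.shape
(37, 2)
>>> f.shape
(3, 5)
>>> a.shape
(5, 3)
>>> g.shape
(37, 37)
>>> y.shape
(2,)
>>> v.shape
(2,)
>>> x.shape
()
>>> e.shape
(3, 3)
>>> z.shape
(2, 2)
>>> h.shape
(3, 5)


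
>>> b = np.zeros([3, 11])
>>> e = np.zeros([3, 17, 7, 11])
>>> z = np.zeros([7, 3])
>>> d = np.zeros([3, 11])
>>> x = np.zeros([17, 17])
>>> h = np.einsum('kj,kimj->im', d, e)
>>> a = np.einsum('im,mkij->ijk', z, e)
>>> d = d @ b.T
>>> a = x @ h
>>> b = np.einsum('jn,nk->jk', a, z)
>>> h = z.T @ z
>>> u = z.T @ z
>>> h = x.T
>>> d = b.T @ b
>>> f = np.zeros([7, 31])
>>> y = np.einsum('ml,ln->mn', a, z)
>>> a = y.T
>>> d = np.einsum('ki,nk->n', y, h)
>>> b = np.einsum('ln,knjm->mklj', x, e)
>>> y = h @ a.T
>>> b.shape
(11, 3, 17, 7)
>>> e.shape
(3, 17, 7, 11)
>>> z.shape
(7, 3)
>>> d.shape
(17,)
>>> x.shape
(17, 17)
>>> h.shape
(17, 17)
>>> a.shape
(3, 17)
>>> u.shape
(3, 3)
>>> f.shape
(7, 31)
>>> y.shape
(17, 3)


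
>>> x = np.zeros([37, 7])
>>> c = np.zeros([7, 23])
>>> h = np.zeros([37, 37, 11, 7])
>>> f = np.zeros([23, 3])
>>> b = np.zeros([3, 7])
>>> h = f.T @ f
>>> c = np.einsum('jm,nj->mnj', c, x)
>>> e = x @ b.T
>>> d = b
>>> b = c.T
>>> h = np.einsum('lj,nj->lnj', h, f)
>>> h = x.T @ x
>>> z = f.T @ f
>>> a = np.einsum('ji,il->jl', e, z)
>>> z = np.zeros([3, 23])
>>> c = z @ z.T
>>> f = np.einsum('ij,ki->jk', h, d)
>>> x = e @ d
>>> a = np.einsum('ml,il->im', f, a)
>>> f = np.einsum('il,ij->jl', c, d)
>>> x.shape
(37, 7)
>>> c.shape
(3, 3)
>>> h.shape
(7, 7)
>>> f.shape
(7, 3)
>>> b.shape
(7, 37, 23)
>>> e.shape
(37, 3)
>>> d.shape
(3, 7)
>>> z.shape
(3, 23)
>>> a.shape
(37, 7)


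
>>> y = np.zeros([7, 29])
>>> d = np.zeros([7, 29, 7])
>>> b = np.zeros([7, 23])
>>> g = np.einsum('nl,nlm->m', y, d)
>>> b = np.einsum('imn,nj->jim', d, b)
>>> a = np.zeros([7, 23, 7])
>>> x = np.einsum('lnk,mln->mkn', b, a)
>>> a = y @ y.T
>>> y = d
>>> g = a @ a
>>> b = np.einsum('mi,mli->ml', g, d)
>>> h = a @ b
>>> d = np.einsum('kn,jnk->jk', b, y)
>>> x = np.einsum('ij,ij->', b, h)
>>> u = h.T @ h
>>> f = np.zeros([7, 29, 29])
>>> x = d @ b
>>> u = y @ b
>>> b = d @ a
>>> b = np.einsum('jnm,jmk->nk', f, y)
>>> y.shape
(7, 29, 7)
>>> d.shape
(7, 7)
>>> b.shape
(29, 7)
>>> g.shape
(7, 7)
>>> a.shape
(7, 7)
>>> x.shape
(7, 29)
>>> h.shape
(7, 29)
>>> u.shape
(7, 29, 29)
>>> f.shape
(7, 29, 29)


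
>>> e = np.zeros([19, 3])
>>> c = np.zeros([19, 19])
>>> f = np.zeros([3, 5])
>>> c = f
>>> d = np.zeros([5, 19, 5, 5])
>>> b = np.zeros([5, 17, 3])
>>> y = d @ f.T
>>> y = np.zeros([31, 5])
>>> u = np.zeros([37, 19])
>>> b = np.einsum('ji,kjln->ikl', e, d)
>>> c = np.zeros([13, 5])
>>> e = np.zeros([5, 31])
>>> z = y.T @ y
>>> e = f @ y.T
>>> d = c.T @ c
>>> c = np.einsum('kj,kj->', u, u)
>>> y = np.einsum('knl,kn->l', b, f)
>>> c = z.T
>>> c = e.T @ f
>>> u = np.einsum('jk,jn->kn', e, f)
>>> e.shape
(3, 31)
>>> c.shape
(31, 5)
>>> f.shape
(3, 5)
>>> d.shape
(5, 5)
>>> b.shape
(3, 5, 5)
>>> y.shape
(5,)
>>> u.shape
(31, 5)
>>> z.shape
(5, 5)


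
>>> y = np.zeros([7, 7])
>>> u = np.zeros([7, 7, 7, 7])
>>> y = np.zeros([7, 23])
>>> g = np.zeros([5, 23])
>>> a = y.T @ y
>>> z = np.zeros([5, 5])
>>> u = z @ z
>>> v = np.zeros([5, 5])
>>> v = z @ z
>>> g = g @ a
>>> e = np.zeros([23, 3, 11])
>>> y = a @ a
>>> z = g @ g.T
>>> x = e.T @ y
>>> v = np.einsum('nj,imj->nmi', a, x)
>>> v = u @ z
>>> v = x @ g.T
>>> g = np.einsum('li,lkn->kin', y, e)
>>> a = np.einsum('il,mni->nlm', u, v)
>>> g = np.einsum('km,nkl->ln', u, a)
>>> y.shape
(23, 23)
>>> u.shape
(5, 5)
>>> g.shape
(11, 3)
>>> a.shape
(3, 5, 11)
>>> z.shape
(5, 5)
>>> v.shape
(11, 3, 5)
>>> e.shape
(23, 3, 11)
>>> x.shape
(11, 3, 23)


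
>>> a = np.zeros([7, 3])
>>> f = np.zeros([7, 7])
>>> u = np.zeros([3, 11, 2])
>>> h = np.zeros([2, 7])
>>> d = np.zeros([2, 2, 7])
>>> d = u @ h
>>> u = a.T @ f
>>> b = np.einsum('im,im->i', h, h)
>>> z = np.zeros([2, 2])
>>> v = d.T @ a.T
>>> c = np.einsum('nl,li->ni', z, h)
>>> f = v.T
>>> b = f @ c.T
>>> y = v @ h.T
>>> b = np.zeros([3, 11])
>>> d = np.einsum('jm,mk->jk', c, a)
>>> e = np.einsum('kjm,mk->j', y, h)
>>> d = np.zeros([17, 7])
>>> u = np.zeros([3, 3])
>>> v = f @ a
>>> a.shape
(7, 3)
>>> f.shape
(7, 11, 7)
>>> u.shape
(3, 3)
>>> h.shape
(2, 7)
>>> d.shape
(17, 7)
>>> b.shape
(3, 11)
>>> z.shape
(2, 2)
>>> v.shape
(7, 11, 3)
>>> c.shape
(2, 7)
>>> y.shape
(7, 11, 2)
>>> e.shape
(11,)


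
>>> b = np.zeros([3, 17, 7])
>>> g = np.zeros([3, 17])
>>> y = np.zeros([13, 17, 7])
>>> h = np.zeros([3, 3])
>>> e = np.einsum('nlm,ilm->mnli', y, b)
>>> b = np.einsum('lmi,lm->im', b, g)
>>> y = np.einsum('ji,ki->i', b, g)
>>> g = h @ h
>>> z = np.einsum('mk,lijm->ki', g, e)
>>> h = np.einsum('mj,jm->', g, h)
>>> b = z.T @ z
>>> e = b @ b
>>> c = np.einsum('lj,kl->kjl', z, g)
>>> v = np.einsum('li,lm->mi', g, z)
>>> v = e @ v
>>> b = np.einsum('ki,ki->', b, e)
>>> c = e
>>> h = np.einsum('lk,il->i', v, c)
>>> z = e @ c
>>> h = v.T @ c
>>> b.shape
()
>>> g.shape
(3, 3)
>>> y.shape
(17,)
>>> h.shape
(3, 13)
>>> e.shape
(13, 13)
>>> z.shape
(13, 13)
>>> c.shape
(13, 13)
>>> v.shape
(13, 3)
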